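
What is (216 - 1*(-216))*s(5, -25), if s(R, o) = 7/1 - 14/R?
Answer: 9072/5 ≈ 1814.4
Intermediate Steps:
s(R, o) = 7 - 14/R (s(R, o) = 7*1 - 14/R = 7 - 14/R)
(216 - 1*(-216))*s(5, -25) = (216 - 1*(-216))*(7 - 14/5) = (216 + 216)*(7 - 14*⅕) = 432*(7 - 14/5) = 432*(21/5) = 9072/5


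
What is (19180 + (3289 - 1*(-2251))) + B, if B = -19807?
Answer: 4913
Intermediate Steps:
(19180 + (3289 - 1*(-2251))) + B = (19180 + (3289 - 1*(-2251))) - 19807 = (19180 + (3289 + 2251)) - 19807 = (19180 + 5540) - 19807 = 24720 - 19807 = 4913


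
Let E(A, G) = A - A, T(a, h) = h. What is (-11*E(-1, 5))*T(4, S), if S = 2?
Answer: 0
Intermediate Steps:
E(A, G) = 0
(-11*E(-1, 5))*T(4, S) = -11*0*2 = 0*2 = 0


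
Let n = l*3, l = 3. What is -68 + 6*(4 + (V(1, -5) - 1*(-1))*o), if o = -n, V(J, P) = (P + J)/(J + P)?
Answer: -152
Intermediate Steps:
n = 9 (n = 3*3 = 9)
V(J, P) = 1 (V(J, P) = (J + P)/(J + P) = 1)
o = -9 (o = -1*9 = -9)
-68 + 6*(4 + (V(1, -5) - 1*(-1))*o) = -68 + 6*(4 + (1 - 1*(-1))*(-9)) = -68 + 6*(4 + (1 + 1)*(-9)) = -68 + 6*(4 + 2*(-9)) = -68 + 6*(4 - 18) = -68 + 6*(-14) = -68 - 84 = -152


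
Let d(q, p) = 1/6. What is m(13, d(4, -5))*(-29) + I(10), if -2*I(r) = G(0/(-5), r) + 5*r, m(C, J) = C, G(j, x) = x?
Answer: -407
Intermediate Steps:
d(q, p) = 1/6
I(r) = -3*r (I(r) = -(r + 5*r)/2 = -3*r)
m(13, d(4, -5))*(-29) + I(10) = 13*(-29) - 3*10 = -377 - 30 = -407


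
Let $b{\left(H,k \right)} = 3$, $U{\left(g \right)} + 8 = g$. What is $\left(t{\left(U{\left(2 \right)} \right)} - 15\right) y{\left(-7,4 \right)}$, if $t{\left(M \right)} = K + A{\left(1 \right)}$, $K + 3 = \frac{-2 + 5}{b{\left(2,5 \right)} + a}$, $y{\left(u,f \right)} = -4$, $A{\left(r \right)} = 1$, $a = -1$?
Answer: $62$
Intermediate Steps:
$U{\left(g \right)} = -8 + g$
$K = - \frac{3}{2}$ ($K = -3 + \frac{-2 + 5}{3 - 1} = -3 + \frac{3}{2} = - \frac{3}{2} \approx -1.5$)
$t{\left(M \right)} = - \frac{1}{2}$ ($t{\left(M \right)} = - \frac{3}{2} + 1 = - \frac{1}{2}$)
$\left(t{\left(U{\left(2 \right)} \right)} - 15\right) y{\left(-7,4 \right)} = \left(- \frac{1}{2} - 15\right) \left(-4\right) = \left(- \frac{31}{2}\right) \left(-4\right) = 62$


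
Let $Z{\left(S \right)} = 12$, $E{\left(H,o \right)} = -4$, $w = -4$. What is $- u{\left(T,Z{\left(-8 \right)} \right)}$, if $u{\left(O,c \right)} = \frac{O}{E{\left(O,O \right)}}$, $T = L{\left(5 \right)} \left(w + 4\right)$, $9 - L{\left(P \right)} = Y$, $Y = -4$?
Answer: $0$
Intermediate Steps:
$L{\left(P \right)} = 13$ ($L{\left(P \right)} = 9 - -4 = 9 + 4 = 13$)
$T = 0$ ($T = 13 \left(-4 + 4\right) = 13 \cdot 0 = 0$)
$u{\left(O,c \right)} = - \frac{O}{4}$ ($u{\left(O,c \right)} = \frac{O}{-4} = O \left(- \frac{1}{4}\right) = - \frac{O}{4}$)
$- u{\left(T,Z{\left(-8 \right)} \right)} = - \frac{\left(-1\right) 0}{4} = \left(-1\right) 0 = 0$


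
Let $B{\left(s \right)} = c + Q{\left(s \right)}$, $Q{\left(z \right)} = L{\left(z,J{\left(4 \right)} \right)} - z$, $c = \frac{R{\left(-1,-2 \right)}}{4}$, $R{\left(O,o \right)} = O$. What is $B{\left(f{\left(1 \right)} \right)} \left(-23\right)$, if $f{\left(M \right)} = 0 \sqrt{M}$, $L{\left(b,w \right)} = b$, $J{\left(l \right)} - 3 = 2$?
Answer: $\frac{23}{4} \approx 5.75$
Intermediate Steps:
$J{\left(l \right)} = 5$ ($J{\left(l \right)} = 3 + 2 = 5$)
$c = - \frac{1}{4} \approx -0.25$
$f{\left(M \right)} = 0$
$Q{\left(z \right)} = 0$ ($Q{\left(z \right)} = z - z = 0$)
$B{\left(s \right)} = - \frac{1}{4}$ ($B{\left(s \right)} = - \frac{1}{4} + 0 = - \frac{1}{4}$)
$B{\left(f{\left(1 \right)} \right)} \left(-23\right) = \left(- \frac{1}{4}\right) \left(-23\right) = \frac{23}{4}$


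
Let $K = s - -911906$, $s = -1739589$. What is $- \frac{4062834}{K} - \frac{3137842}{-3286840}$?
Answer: $\frac{7975511892323}{1360230795860} \approx 5.8633$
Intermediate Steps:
$K = -827683$ ($K = -1739589 - -911906 = -1739589 + 911906 = -827683$)
$- \frac{4062834}{K} - \frac{3137842}{-3286840} = - \frac{4062834}{-827683} - \frac{3137842}{-3286840} = \left(-4062834\right) \left(- \frac{1}{827683}\right) - - \frac{1568921}{1643420} = \frac{4062834}{827683} + \frac{1568921}{1643420} = \frac{7975511892323}{1360230795860}$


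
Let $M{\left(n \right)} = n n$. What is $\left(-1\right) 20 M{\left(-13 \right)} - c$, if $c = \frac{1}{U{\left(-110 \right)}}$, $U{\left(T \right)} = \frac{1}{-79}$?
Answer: $-3301$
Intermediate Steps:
$M{\left(n \right)} = n^{2}$
$U{\left(T \right)} = - \frac{1}{79}$
$c = -79$ ($c = \frac{1}{- \frac{1}{79}} = -79$)
$\left(-1\right) 20 M{\left(-13 \right)} - c = \left(-1\right) 20 \left(-13\right)^{2} - -79 = \left(-20\right) 169 + 79 = -3380 + 79 = -3301$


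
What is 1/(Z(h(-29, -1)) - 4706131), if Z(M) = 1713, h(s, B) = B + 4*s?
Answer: -1/4704418 ≈ -2.1257e-7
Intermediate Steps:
1/(Z(h(-29, -1)) - 4706131) = 1/(1713 - 4706131) = 1/(-4704418) = -1/4704418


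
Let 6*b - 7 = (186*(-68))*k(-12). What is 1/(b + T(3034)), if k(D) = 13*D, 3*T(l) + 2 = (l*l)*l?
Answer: 6/55858859699 ≈ 1.0741e-10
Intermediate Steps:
T(l) = -⅔ + l³/3 (T(l) = -⅔ + ((l*l)*l)/3 = -⅔ + (l²*l)/3 = -⅔ + l³/3)
b = 1973095/6 (b = 7/6 + ((186*(-68))*(13*(-12)))/6 = 7/6 + (-12648*(-156))/6 = 7/6 + (⅙)*1973088 = 7/6 + 328848 = 1973095/6 ≈ 3.2885e+5)
1/(b + T(3034)) = 1/(1973095/6 + (-⅔ + (⅓)*3034³)) = 1/(1973095/6 + (-⅔ + (⅓)*27928443304)) = 1/(1973095/6 + (-⅔ + 27928443304/3)) = 1/(1973095/6 + 27928443302/3) = 1/(55858859699/6) = 6/55858859699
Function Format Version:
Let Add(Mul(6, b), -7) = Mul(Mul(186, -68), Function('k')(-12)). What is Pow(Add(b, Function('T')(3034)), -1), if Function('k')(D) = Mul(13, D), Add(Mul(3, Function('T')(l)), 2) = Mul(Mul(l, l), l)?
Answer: Rational(6, 55858859699) ≈ 1.0741e-10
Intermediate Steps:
Function('T')(l) = Add(Rational(-2, 3), Mul(Rational(1, 3), Pow(l, 3))) (Function('T')(l) = Add(Rational(-2, 3), Mul(Rational(1, 3), Mul(Mul(l, l), l))) = Add(Rational(-2, 3), Mul(Rational(1, 3), Mul(Pow(l, 2), l))) = Add(Rational(-2, 3), Mul(Rational(1, 3), Pow(l, 3))))
b = Rational(1973095, 6) (b = Add(Rational(7, 6), Mul(Rational(1, 6), Mul(Mul(186, -68), Mul(13, -12)))) = Add(Rational(7, 6), Mul(Rational(1, 6), Mul(-12648, -156))) = Add(Rational(7, 6), Mul(Rational(1, 6), 1973088)) = Add(Rational(7, 6), 328848) = Rational(1973095, 6) ≈ 3.2885e+5)
Pow(Add(b, Function('T')(3034)), -1) = Pow(Add(Rational(1973095, 6), Add(Rational(-2, 3), Mul(Rational(1, 3), Pow(3034, 3)))), -1) = Pow(Add(Rational(1973095, 6), Add(Rational(-2, 3), Mul(Rational(1, 3), 27928443304))), -1) = Pow(Add(Rational(1973095, 6), Add(Rational(-2, 3), Rational(27928443304, 3))), -1) = Pow(Add(Rational(1973095, 6), Rational(27928443302, 3)), -1) = Pow(Rational(55858859699, 6), -1) = Rational(6, 55858859699)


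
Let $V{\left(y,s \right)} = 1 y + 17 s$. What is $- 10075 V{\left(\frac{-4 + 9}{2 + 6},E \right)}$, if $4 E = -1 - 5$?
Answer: $\frac{2004925}{8} \approx 2.5062 \cdot 10^{5}$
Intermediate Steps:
$E = - \frac{3}{2}$ ($E = \frac{-1 - 5}{4} = \frac{1}{4} \left(-6\right) = - \frac{3}{2} \approx -1.5$)
$V{\left(y,s \right)} = y + 17 s$
$- 10075 V{\left(\frac{-4 + 9}{2 + 6},E \right)} = - 10075 \left(\frac{-4 + 9}{2 + 6} + 17 \left(- \frac{3}{2}\right)\right) = - 10075 \left(\frac{5}{8} - \frac{51}{2}\right) = \left(-10075\right) \left(- \frac{199}{8}\right) = \frac{2004925}{8}$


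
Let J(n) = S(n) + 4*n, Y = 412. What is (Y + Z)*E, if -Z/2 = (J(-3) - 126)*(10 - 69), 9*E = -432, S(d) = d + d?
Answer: 795840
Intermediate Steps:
S(d) = 2*d
J(n) = 6*n (J(n) = 2*n + 4*n = 6*n)
E = -48 (E = (⅑)*(-432) = -48)
Z = -16992 (Z = -2*(6*(-3) - 126)*(10 - 69) = -2*(-18 - 126)*(-59) = -(-288)*(-59) = -2*8496 = -16992)
(Y + Z)*E = (412 - 16992)*(-48) = -16580*(-48) = 795840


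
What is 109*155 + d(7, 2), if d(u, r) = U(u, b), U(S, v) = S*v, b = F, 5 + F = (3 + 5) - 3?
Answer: 16895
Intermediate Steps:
F = 0 (F = -5 + ((3 + 5) - 3) = -5 + (8 - 3) = -5 + 5 = 0)
b = 0
d(u, r) = 0 (d(u, r) = u*0 = 0)
109*155 + d(7, 2) = 109*155 + 0 = 16895 + 0 = 16895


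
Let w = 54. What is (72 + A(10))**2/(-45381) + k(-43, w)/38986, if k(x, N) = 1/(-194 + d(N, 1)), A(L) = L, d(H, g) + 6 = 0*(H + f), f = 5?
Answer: -52428418181/353844733200 ≈ -0.14817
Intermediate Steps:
d(H, g) = -6 (d(H, g) = -6 + 0*(H + 5) = -6 + 0*(5 + H) = -6 + 0 = -6)
k(x, N) = -1/200 (k(x, N) = 1/(-194 - 6) = 1/(-200) = -1/200)
(72 + A(10))**2/(-45381) + k(-43, w)/38986 = (72 + 10)**2/(-45381) - 1/200/38986 = 82**2*(-1/45381) - 1/200*1/38986 = 6724*(-1/45381) - 1/7797200 = -6724/45381 - 1/7797200 = -52428418181/353844733200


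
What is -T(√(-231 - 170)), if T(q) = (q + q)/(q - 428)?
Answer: -802/183585 + 856*I*√401/183585 ≈ -0.0043686 + 0.09337*I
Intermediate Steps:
T(q) = 2*q/(-428 + q) (T(q) = (2*q)/(-428 + q) = 2*q/(-428 + q))
-T(√(-231 - 170)) = -2*√(-231 - 170)/(-428 + √(-231 - 170)) = -2*√(-401)/(-428 + √(-401)) = -2*I*√401/(-428 + I*√401)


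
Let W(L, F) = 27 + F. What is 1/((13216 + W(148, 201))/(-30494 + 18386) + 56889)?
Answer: 3027/172199642 ≈ 1.7578e-5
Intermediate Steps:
1/((13216 + W(148, 201))/(-30494 + 18386) + 56889) = 1/((13216 + (27 + 201))/(-30494 + 18386) + 56889) = 1/((13216 + 228)/(-12108) + 56889) = 1/(13444*(-1/12108) + 56889) = 1/(-3361/3027 + 56889) = 1/(172199642/3027) = 3027/172199642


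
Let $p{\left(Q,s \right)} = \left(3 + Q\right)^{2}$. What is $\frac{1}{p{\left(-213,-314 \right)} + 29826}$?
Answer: $\frac{1}{73926} \approx 1.3527 \cdot 10^{-5}$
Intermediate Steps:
$\frac{1}{p{\left(-213,-314 \right)} + 29826} = \frac{1}{\left(3 - 213\right)^{2} + 29826} = \frac{1}{\left(-210\right)^{2} + 29826} = \frac{1}{44100 + 29826} = \frac{1}{73926}$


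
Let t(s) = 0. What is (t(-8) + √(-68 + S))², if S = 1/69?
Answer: -4691/69 ≈ -67.985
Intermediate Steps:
S = 1/69 ≈ 0.014493
(t(-8) + √(-68 + S))² = (0 + √(-68 + 1/69))² = (0 + √(-4691/69))² = (0 + I*√323679/69)² = (I*√323679/69)² = -4691/69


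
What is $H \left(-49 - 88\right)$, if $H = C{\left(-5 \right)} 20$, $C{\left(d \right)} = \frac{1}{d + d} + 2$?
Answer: $-5206$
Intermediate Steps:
$C{\left(d \right)} = 2 + \frac{1}{2 d}$ ($C{\left(d \right)} = \frac{1}{2 d} + 2 = 2 + \frac{1}{2 d}$)
$H = 38$ ($H = \left(2 + \frac{1}{2 \left(-5\right)}\right) 20 = \left(2 + \frac{1}{2} \left(- \frac{1}{5}\right)\right) 20 = \left(2 - \frac{1}{10}\right) 20 = \frac{19}{10} \cdot 20 = 38$)
$H \left(-49 - 88\right) = 38 \left(-49 - 88\right) = 38 \left(-137\right) = -5206$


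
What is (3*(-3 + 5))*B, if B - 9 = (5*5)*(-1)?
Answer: -96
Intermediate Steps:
B = -16 (B = 9 + (5*5)*(-1) = 9 + 25*(-1) = 9 - 25 = -16)
(3*(-3 + 5))*B = (3*(-3 + 5))*(-16) = (3*2)*(-16) = 6*(-16) = -96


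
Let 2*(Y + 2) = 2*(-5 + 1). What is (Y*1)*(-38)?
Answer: 228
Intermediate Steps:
Y = -6 (Y = -2 + (2*(-5 + 1))/2 = -2 + (2*(-4))/2 = -2 + (½)*(-8) = -2 - 4 = -6)
(Y*1)*(-38) = -6*1*(-38) = -6*(-38) = 228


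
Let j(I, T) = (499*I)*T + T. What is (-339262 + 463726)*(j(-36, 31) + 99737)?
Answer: -56894485824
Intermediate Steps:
j(I, T) = T + 499*I*T (j(I, T) = 499*I*T + T = T + 499*I*T)
(-339262 + 463726)*(j(-36, 31) + 99737) = (-339262 + 463726)*(31*(1 + 499*(-36)) + 99737) = 124464*(31*(1 - 17964) + 99737) = 124464*(31*(-17963) + 99737) = 124464*(-556853 + 99737) = 124464*(-457116) = -56894485824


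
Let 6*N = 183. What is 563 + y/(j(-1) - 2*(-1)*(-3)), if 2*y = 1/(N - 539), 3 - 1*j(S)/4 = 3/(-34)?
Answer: 61837651/109836 ≈ 563.00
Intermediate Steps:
N = 61/2 (N = (1/6)*183 = 61/2 ≈ 30.500)
j(S) = 210/17 (j(S) = 12 - 12/(-34) = 12 - 12*(-1)/34 = 12 - 4*(-3/34) = 12 + 6/17 = 210/17)
y = -1/1017 (y = 1/(2*(61/2 - 539)) = 1/(2*(-1017/2)) = (1/2)*(-2/1017) = -1/1017 ≈ -0.00098328)
563 + y/(j(-1) - 2*(-1)*(-3)) = 563 - 1/1017/(210/17 - 2*(-1)*(-3)) = 563 - 1/1017/(210/17 - (-2)*(-3)) = 563 - 1/1017/(210/17 - 1*6) = 563 - 1/1017/(210/17 - 6) = 563 - 1/1017/(108/17) = 563 + (17/108)*(-1/1017) = 563 - 17/109836 = 61837651/109836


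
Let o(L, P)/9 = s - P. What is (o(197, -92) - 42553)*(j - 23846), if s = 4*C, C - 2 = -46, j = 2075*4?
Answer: 673281714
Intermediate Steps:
j = 8300
C = -44 (C = 2 - 46 = -44)
s = -176 (s = 4*(-44) = -176)
o(L, P) = -1584 - 9*P (o(L, P) = 9*(-176 - P) = -1584 - 9*P)
(o(197, -92) - 42553)*(j - 23846) = ((-1584 - 9*(-92)) - 42553)*(8300 - 23846) = ((-1584 + 828) - 42553)*(-15546) = (-756 - 42553)*(-15546) = -43309*(-15546) = 673281714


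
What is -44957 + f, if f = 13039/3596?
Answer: -161652333/3596 ≈ -44953.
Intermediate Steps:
f = 13039/3596 (f = 13039*(1/3596) = 13039/3596 ≈ 3.6260)
-44957 + f = -44957 + 13039/3596 = -161652333/3596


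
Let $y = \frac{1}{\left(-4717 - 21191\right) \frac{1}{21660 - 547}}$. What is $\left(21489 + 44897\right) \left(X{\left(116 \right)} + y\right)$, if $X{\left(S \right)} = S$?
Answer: $\frac{99055048495}{12954} \approx 7.6467 \cdot 10^{6}$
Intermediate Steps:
$y = - \frac{21113}{25908}$ ($y = \frac{1}{\left(-25908\right) \frac{1}{21113}} = \frac{1}{- \frac{25908}{21113}} = - \frac{21113}{25908} \approx -0.81492$)
$\left(21489 + 44897\right) \left(X{\left(116 \right)} + y\right) = \left(21489 + 44897\right) \left(116 - \frac{21113}{25908}\right) = 66386 \cdot \frac{2984215}{25908} = \frac{99055048495}{12954}$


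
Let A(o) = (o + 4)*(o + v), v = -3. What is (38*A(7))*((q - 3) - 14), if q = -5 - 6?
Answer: -46816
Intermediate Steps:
q = -11
A(o) = (-3 + o)*(4 + o) (A(o) = (o + 4)*(o - 3) = (4 + o)*(-3 + o) = (-3 + o)*(4 + o))
(38*A(7))*((q - 3) - 14) = (38*(-12 + 7 + 7²))*((-11 - 3) - 14) = (38*(-12 + 7 + 49))*(-14 - 14) = (38*44)*(-28) = 1672*(-28) = -46816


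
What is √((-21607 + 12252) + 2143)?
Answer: 2*I*√1803 ≈ 84.923*I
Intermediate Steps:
√((-21607 + 12252) + 2143) = √(-9355 + 2143) = √(-7212) = 2*I*√1803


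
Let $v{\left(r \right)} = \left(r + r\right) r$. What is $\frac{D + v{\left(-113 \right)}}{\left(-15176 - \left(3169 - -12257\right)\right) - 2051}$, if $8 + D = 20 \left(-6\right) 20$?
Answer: $- \frac{23130}{32653} \approx -0.70836$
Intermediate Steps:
$D = -2408$ ($D = -8 + 20 \left(-6\right) 20 = -8 - 2400 = -2408$)
$v{\left(r \right)} = 2 r^{2}$ ($v{\left(r \right)} = 2 r r = 2 r^{2}$)
$\frac{D + v{\left(-113 \right)}}{\left(-15176 - \left(3169 - -12257\right)\right) - 2051} = \frac{-2408 + 2 \left(-113\right)^{2}}{\left(-15176 - \left(3169 - -12257\right)\right) - 2051} = \frac{-2408 + 2 \cdot 12769}{\left(-15176 - \left(3169 + 12257\right)\right) - 2051} = \frac{-2408 + 25538}{\left(-15176 - 15426\right) - 2051} = \frac{23130}{\left(-15176 - 15426\right) - 2051} = \frac{23130}{-30602 - 2051} = \frac{23130}{-32653} = 23130 \left(- \frac{1}{32653}\right) = - \frac{23130}{32653}$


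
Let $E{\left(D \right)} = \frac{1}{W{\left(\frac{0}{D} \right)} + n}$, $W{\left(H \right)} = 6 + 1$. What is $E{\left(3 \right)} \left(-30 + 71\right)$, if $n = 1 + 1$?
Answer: $\frac{41}{9} \approx 4.5556$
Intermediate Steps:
$n = 2$
$W{\left(H \right)} = 7$
$E{\left(D \right)} = \frac{1}{9}$ ($E{\left(D \right)} = \frac{1}{7 + 2} = \frac{1}{9}$)
$E{\left(3 \right)} \left(-30 + 71\right) = \frac{-30 + 71}{9} = \frac{1}{9} \cdot 41 = \frac{41}{9}$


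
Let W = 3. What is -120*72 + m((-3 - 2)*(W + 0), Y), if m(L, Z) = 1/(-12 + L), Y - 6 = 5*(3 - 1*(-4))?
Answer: -233281/27 ≈ -8640.0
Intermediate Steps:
Y = 41 (Y = 6 + 5*(3 - 1*(-4)) = 6 + 5*(3 + 4) = 6 + 5*7 = 6 + 35 = 41)
-120*72 + m((-3 - 2)*(W + 0), Y) = -120*72 + 1/(-12 + (-3 - 2)*(3 + 0)) = -8640 + 1/(-12 - 5*3) = -8640 + 1/(-12 - 15) = -8640 + 1/(-27) = -8640 - 1/27 = -233281/27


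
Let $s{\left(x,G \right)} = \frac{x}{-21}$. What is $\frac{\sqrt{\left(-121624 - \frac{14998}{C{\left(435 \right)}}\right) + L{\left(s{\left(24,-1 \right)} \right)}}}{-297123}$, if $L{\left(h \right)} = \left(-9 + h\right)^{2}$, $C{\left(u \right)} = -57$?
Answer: $- \frac{i \sqrt{19304394801}}{118552077} \approx - 0.001172 i$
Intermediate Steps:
$s{\left(x,G \right)} = - \frac{x}{21}$ ($s{\left(x,G \right)} = x \left(- \frac{1}{21}\right) = - \frac{x}{21}$)
$\frac{\sqrt{\left(-121624 - \frac{14998}{C{\left(435 \right)}}\right) + L{\left(s{\left(24,-1 \right)} \right)}}}{-297123} = \frac{\sqrt{\left(-121624 - \frac{14998}{-57}\right) + \left(-9 - \frac{8}{7}\right)^{2}}}{-297123} = \sqrt{\left(-121624 - - \frac{14998}{57}\right) + \left(-9 - \frac{8}{7}\right)^{2}} \left(- \frac{1}{297123}\right) = \sqrt{\left(-121624 + \frac{14998}{57}\right) + \left(- \frac{71}{7}\right)^{2}} \left(- \frac{1}{297123}\right) = \sqrt{- \frac{6917570}{57} + \frac{5041}{49}} \left(- \frac{1}{297123}\right) = \sqrt{- \frac{338673593}{2793}} \left(- \frac{1}{297123}\right) = \frac{i \sqrt{19304394801}}{399} \left(- \frac{1}{297123}\right) = - \frac{i \sqrt{19304394801}}{118552077}$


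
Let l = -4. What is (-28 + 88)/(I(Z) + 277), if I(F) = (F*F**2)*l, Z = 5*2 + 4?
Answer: -60/10699 ≈ -0.0056080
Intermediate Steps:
Z = 14 (Z = 10 + 4 = 14)
I(F) = -4*F**3 (I(F) = (F*F**2)*(-4) = F**3*(-4) = -4*F**3)
(-28 + 88)/(I(Z) + 277) = (-28 + 88)/(-4*14**3 + 277) = 60/(-4*2744 + 277) = 60/(-10976 + 277) = 60/(-10699) = 60*(-1/10699) = -60/10699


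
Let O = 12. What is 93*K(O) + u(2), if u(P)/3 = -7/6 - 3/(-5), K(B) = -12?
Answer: -11177/10 ≈ -1117.7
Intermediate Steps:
u(P) = -17/10 (u(P) = 3*(-7/6 - 3/(-5)) = 3*(-7*1/6 - 3*(-1/5)) = 3*(-7/6 + 3/5) = 3*(-17/30) = -17/10)
93*K(O) + u(2) = 93*(-12) - 17/10 = -1116 - 17/10 = -11177/10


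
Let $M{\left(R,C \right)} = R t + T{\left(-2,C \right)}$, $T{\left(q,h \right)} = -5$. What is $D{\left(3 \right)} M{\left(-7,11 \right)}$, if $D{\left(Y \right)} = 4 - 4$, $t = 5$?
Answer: $0$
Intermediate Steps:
$D{\left(Y \right)} = 0$
$M{\left(R,C \right)} = -5 + 5 R$ ($M{\left(R,C \right)} = R 5 - 5 = 5 R - 5 = -5 + 5 R$)
$D{\left(3 \right)} M{\left(-7,11 \right)} = 0 \left(-5 + 5 \left(-7\right)\right) = 0 \left(-5 - 35\right) = 0 \left(-40\right) = 0$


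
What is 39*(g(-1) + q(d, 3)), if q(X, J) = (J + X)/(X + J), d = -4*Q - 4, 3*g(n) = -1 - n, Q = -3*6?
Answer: 39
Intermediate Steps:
Q = -18
g(n) = -⅓ - n/3 (g(n) = (-1 - n)/3 = -⅓ - n/3)
d = 68 (d = -4*(-18) - 4 = 72 - 4 = 68)
q(X, J) = 1 (q(X, J) = (J + X)/(J + X) = 1)
39*(g(-1) + q(d, 3)) = 39*((-⅓ - ⅓*(-1)) + 1) = 39*((-⅓ + ⅓) + 1) = 39*(0 + 1) = 39*1 = 39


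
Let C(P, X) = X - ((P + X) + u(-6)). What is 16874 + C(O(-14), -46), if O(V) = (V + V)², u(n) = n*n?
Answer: 16054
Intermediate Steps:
u(n) = n²
O(V) = 4*V² (O(V) = (2*V)² = 4*V²)
C(P, X) = -36 - P (C(P, X) = X - ((P + X) + (-6)²) = X - ((P + X) + 36) = X - (36 + P + X) = X + (-36 - P - X) = -36 - P)
16874 + C(O(-14), -46) = 16874 + (-36 - 4*(-14)²) = 16874 + (-36 - 4*196) = 16874 + (-36 - 1*784) = 16874 + (-36 - 784) = 16874 - 820 = 16054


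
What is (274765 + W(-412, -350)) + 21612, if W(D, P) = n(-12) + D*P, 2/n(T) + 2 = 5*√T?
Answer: (440576*I + 2202885*√3)/(I + 5*√3) ≈ 4.4058e+5 - 0.11395*I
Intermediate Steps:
n(T) = 2/(-2 + 5*√T)
W(D, P) = 2/(-2 + 10*I*√3) + D*P (W(D, P) = 2/(-2 + 5*√(-12)) + D*P = 2/(-2 + 5*(2*I*√3)) + D*P = 2/(-2 + 10*I*√3) + D*P)
(274765 + W(-412, -350)) + 21612 = (274765 + (-1/76 - 412*(-350) - 5*I*√3/76)) + 21612 = (274765 + (-1/76 + 144200 - 5*I*√3/76)) + 21612 = (274765 + (10959199/76 - 5*I*√3/76)) + 21612 = (31841339/76 - 5*I*√3/76) + 21612 = 33483851/76 - 5*I*√3/76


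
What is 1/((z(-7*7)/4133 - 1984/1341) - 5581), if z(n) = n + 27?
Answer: -5542353/30940101467 ≈ -0.00017913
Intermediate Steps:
z(n) = 27 + n
1/((z(-7*7)/4133 - 1984/1341) - 5581) = 1/(((27 - 7*7)/4133 - 1984/1341) - 5581) = 1/(((27 - 49)*(1/4133) - 1984*1/1341) - 5581) = 1/((-22*1/4133 - 1984/1341) - 5581) = 1/((-22/4133 - 1984/1341) - 5581) = 1/(-8229374/5542353 - 5581) = 1/(-30940101467/5542353) = -5542353/30940101467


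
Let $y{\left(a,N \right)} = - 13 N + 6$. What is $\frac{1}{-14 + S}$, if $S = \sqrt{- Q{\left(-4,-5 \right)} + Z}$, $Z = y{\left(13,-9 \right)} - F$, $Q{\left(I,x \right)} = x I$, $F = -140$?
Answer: $\frac{14}{47} + \frac{9 \sqrt{3}}{47} \approx 0.62954$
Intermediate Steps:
$Q{\left(I,x \right)} = I x$
$y{\left(a,N \right)} = 6 - 13 N$
$Z = 263$ ($Z = \left(6 - -117\right) - -140 = \left(6 + 117\right) + 140 = 123 + 140 = 263$)
$S = 9 \sqrt{3}$ ($S = \sqrt{- \left(-4\right) \left(-5\right) + 263} = \sqrt{\left(-1\right) 20 + 263} = \sqrt{-20 + 263} = \sqrt{243} = 9 \sqrt{3} \approx 15.588$)
$\frac{1}{-14 + S} = \frac{1}{-14 + 9 \sqrt{3}}$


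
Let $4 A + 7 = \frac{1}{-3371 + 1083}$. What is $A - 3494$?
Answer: $- \frac{31993105}{9152} \approx -3495.8$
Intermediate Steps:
$A = - \frac{16017}{9152}$ ($A = - \frac{7}{4} + \frac{1}{4 \left(-3371 + 1083\right)} = - \frac{7}{4} + \frac{1}{4 \left(-2288\right)} = - \frac{7}{4} + \frac{1}{4} \left(- \frac{1}{2288}\right) = - \frac{7}{4} - \frac{1}{9152} = - \frac{16017}{9152} \approx -1.7501$)
$A - 3494 = - \frac{16017}{9152} - 3494 = - \frac{31993105}{9152}$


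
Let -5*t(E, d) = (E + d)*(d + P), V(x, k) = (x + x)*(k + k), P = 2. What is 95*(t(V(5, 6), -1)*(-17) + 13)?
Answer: 39672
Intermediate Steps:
V(x, k) = 4*k*x (V(x, k) = (2*x)*(2*k) = 4*k*x)
t(E, d) = -(2 + d)*(E + d)/5 (t(E, d) = -(E + d)*(d + 2)/5 = -(E + d)*(2 + d)/5 = -(2 + d)*(E + d)/5)
95*(t(V(5, 6), -1)*(-17) + 13) = 95*((-8*6*5/5 - 2/5*(-1) - 1/5*(-1)**2 - 1/5*4*6*5*(-1))*(-17) + 13) = 95*((-2/5*120 + 2/5 - 1/5*1 - 1/5*120*(-1))*(-17) + 13) = 95*((-48 + 2/5 - 1/5 + 24)*(-17) + 13) = 95*(-119/5*(-17) + 13) = 95*(2023/5 + 13) = 95*(2088/5) = 39672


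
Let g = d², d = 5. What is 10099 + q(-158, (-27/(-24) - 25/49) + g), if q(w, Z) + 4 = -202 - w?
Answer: 10051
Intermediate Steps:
g = 25 (g = 5² = 25)
q(w, Z) = -206 - w (q(w, Z) = -4 + (-202 - w) = -206 - w)
10099 + q(-158, (-27/(-24) - 25/49) + g) = 10099 + (-206 - 1*(-158)) = 10099 + (-206 + 158) = 10099 - 48 = 10051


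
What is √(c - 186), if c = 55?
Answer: I*√131 ≈ 11.446*I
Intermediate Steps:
√(c - 186) = √(55 - 186) = √(-131) = I*√131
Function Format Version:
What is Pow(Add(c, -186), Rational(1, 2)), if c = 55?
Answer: Mul(I, Pow(131, Rational(1, 2))) ≈ Mul(11.446, I)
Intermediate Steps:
Pow(Add(c, -186), Rational(1, 2)) = Pow(Add(55, -186), Rational(1, 2)) = Pow(-131, Rational(1, 2)) = Mul(I, Pow(131, Rational(1, 2)))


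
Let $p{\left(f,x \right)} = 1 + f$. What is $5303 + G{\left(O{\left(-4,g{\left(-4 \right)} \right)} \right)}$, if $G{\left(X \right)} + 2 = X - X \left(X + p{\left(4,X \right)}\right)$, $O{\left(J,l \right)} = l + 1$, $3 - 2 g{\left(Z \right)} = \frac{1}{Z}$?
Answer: $\frac{338151}{64} \approx 5283.6$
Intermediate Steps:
$g{\left(Z \right)} = \frac{3}{2} - \frac{1}{2 Z}$
$O{\left(J,l \right)} = 1 + l$
$G{\left(X \right)} = -2 + X - X \left(5 + X\right)$ ($G{\left(X \right)} = -2 - \left(- X + X \left(X + \left(1 + 4\right)\right)\right) = -2 - \left(- X + X \left(X + 5\right)\right) = -2 - \left(- X + X \left(5 + X\right)\right) = -2 + X - X \left(5 + X\right)$)
$5303 + G{\left(O{\left(-4,g{\left(-4 \right)} \right)} \right)} = 5303 - \left(2 + \left(1 + \frac{-1 + 3 \left(-4\right)}{2 \left(-4\right)}\right)^{2} + 4 \left(1 + \frac{-1 + 3 \left(-4\right)}{2 \left(-4\right)}\right)\right) = 5303 - \left(2 + \left(1 + \frac{1}{2} \left(- \frac{1}{4}\right) \left(-1 - 12\right)\right)^{2} + 4 \left(1 + \frac{1}{2} \left(- \frac{1}{4}\right) \left(-1 - 12\right)\right)\right) = 5303 - \left(2 + \left(1 + \frac{1}{2} \left(- \frac{1}{4}\right) \left(-13\right)\right)^{2} + 4 \left(1 + \frac{1}{2} \left(- \frac{1}{4}\right) \left(-13\right)\right)\right) = 5303 - \left(2 + \left(1 + \frac{13}{8}\right)^{2} + 4 \left(1 + \frac{13}{8}\right)\right) = 5303 - \frac{1241}{64} = \frac{338151}{64}$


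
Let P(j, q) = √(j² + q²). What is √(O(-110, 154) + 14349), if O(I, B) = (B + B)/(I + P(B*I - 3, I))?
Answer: √(14349 - 308/(110 - √287077349)) ≈ 119.79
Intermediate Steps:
O(I, B) = 2*B/(I + √(I² + (-3 + B*I)²)) (O(I, B) = (B + B)/(I + √((B*I - 3)² + I²)) = (2*B)/(I + √((-3 + B*I)² + I²)) = (2*B)/(I + √(I² + (-3 + B*I)²)) = 2*B/(I + √(I² + (-3 + B*I)²)))
√(O(-110, 154) + 14349) = √(2*154/(-110 + √((-110)² + (-3 + 154*(-110))²)) + 14349) = √(2*154/(-110 + √(12100 + (-3 - 16940)²)) + 14349) = √(2*154/(-110 + √(12100 + (-16943)²)) + 14349) = √(2*154/(-110 + √(12100 + 287065249)) + 14349) = √(2*154/(-110 + √287077349) + 14349) = √(308/(-110 + √287077349) + 14349) = √(14349 + 308/(-110 + √287077349))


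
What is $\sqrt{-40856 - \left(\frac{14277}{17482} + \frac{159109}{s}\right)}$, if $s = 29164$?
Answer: $\frac{i \sqrt{663863730644137011537}}{127461262} \approx 202.14 i$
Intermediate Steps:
$\sqrt{-40856 - \left(\frac{14277}{17482} + \frac{159109}{s}\right)} = \sqrt{-40856 - \left(\frac{14277}{17482} + \frac{159109}{29164}\right)} = \sqrt{-40856 - \frac{1598958983}{254922524}} = \sqrt{- \frac{10416713599527}{254922524}} = \frac{i \sqrt{663863730644137011537}}{127461262}$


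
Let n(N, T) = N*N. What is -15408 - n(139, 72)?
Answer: -34729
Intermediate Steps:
n(N, T) = N²
-15408 - n(139, 72) = -15408 - 1*139² = -15408 - 1*19321 = -15408 - 19321 = -34729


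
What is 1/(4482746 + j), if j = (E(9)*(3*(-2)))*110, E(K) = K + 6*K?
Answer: 1/4441166 ≈ 2.2517e-7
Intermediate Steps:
E(K) = 7*K
j = -41580 (j = ((7*9)*(3*(-2)))*110 = (63*(-6))*110 = -378*110 = -41580)
1/(4482746 + j) = 1/(4482746 - 41580) = 1/4441166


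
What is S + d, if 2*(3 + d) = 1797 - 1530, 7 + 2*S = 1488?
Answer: 871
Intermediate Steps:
S = 1481/2 (S = -7/2 + (½)*1488 = -7/2 + 744 = 1481/2 ≈ 740.50)
d = 261/2 (d = -3 + (1797 - 1530)/2 = -3 + (½)*267 = -3 + 267/2 = 261/2 ≈ 130.50)
S + d = 1481/2 + 261/2 = 871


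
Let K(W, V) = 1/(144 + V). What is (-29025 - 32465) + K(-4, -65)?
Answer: -4857709/79 ≈ -61490.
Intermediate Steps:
(-29025 - 32465) + K(-4, -65) = (-29025 - 32465) + 1/(144 - 65) = -61490 + 1/79 = -4857709/79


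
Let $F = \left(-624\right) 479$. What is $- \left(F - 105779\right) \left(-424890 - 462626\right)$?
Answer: $-359155537300$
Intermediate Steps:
$F = -298896$
$- \left(F - 105779\right) \left(-424890 - 462626\right) = - \left(-298896 - 105779\right) \left(-424890 - 462626\right) = - \left(-404675\right) \left(-887516\right) = \left(-1\right) 359155537300 = -359155537300$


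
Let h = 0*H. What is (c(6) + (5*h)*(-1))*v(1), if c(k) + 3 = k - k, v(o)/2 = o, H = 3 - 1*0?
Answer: -6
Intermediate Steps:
H = 3 (H = 3 + 0 = 3)
v(o) = 2*o
h = 0 (h = 0*3 = 0)
c(k) = -3 (c(k) = -3 + (k - k) = -3 + 0 = -3)
(c(6) + (5*h)*(-1))*v(1) = (-3 + (5*0)*(-1))*(2*1) = (-3 + 0*(-1))*2 = (-3 + 0)*2 = -3*2 = -6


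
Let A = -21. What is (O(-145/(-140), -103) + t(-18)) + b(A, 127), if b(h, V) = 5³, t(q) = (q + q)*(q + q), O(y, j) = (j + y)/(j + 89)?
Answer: 559887/392 ≈ 1428.3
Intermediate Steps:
O(y, j) = (j + y)/(89 + j)
t(q) = 4*q² (t(q) = (2*q)*(2*q) = 4*q²)
b(h, V) = 125
(O(-145/(-140), -103) + t(-18)) + b(A, 127) = ((-103 - 145/(-140))/(89 - 103) + 4*(-18)²) + 125 = ((-103 - 145*(-1/140))/(-14) + 4*324) + 125 = (-(-103 + 29/28)/14 + 1296) + 125 = (-1/14*(-2855/28) + 1296) + 125 = (2855/392 + 1296) + 125 = 510887/392 + 125 = 559887/392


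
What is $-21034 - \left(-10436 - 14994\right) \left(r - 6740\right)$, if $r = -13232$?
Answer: $-507908994$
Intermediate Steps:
$-21034 - \left(-10436 - 14994\right) \left(r - 6740\right) = -21034 - \left(-10436 - 14994\right) \left(-13232 - 6740\right) = -21034 - \left(-25430\right) \left(-19972\right) = -21034 - 507887960 = -507908994$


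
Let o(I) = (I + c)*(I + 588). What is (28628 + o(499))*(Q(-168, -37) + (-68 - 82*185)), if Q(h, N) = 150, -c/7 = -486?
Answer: -64410898320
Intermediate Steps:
c = 3402 (c = -7*(-486) = 3402)
o(I) = (588 + I)*(3402 + I) (o(I) = (I + 3402)*(I + 588) = (3402 + I)*(588 + I) = (588 + I)*(3402 + I))
(28628 + o(499))*(Q(-168, -37) + (-68 - 82*185)) = (28628 + (2000376 + 499² + 3990*499))*(150 + (-68 - 82*185)) = (28628 + (2000376 + 249001 + 1991010))*(150 + (-68 - 15170)) = (28628 + 4240387)*(150 - 15238) = 4269015*(-15088) = -64410898320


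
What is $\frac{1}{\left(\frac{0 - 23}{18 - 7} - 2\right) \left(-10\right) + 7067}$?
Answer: $\frac{11}{78187} \approx 0.00014069$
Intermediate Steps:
$\frac{1}{\left(\frac{0 - 23}{18 - 7} - 2\right) \left(-10\right) + 7067} = \frac{1}{\left(- \frac{23}{11} - 2\right) \left(-10\right) + 7067} = \frac{1}{\left(- \frac{45}{11}\right) \left(-10\right) + 7067} = \frac{1}{\frac{450}{11} + 7067} = \frac{1}{\frac{78187}{11}} = \frac{11}{78187}$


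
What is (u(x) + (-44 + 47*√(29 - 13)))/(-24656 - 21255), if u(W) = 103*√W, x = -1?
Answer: -144/45911 - 103*I/45911 ≈ -0.0031365 - 0.0022435*I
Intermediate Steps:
(u(x) + (-44 + 47*√(29 - 13)))/(-24656 - 21255) = (103*√(-1) + (-44 + 47*√(29 - 13)))/(-24656 - 21255) = (103*I + (-44 + 47*√16))/(-45911) = (103*I + (-44 + 47*4))*(-1/45911) = (103*I + (-44 + 188))*(-1/45911) = (103*I + 144)*(-1/45911) = (144 + 103*I)*(-1/45911) = -144/45911 - 103*I/45911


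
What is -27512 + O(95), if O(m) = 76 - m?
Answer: -27531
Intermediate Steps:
-27512 + O(95) = -27512 + (76 - 1*95) = -27512 + (76 - 95) = -27512 - 19 = -27531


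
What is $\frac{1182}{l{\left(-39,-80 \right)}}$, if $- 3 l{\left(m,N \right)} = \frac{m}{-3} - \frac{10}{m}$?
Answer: $- \frac{138294}{517} \approx -267.49$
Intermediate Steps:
$l{\left(m,N \right)} = \frac{m}{9} + \frac{10}{3 m}$ ($l{\left(m,N \right)} = - \frac{\frac{m}{-3} - \frac{10}{m}}{3} = - \frac{m \left(- \frac{1}{3}\right) - \frac{10}{m}}{3} = - \frac{- \frac{m}{3} - \frac{10}{m}}{3} = - \frac{- \frac{10}{m} - \frac{m}{3}}{3} = \frac{m}{9} + \frac{10}{3 m}$)
$\frac{1182}{l{\left(-39,-80 \right)}} = \frac{1182}{\frac{1}{9} \frac{1}{-39} \left(30 + \left(-39\right)^{2}\right)} = \frac{1182}{\frac{1}{9} \left(- \frac{1}{39}\right) \left(30 + 1521\right)} = \frac{1182}{\frac{1}{9} \left(- \frac{1}{39}\right) 1551} = \frac{1182}{- \frac{517}{117}} = 1182 \left(- \frac{117}{517}\right) = - \frac{138294}{517}$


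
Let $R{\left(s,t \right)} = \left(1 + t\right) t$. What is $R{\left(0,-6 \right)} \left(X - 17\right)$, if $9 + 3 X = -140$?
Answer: $-2000$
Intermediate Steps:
$X = - \frac{149}{3}$ ($X = -3 + \frac{1}{3} \left(-140\right) = -3 - \frac{140}{3} = - \frac{149}{3} \approx -49.667$)
$R{\left(s,t \right)} = t \left(1 + t\right)$
$R{\left(0,-6 \right)} \left(X - 17\right) = - 6 \left(1 - 6\right) \left(- \frac{149}{3} - 17\right) = \left(-6\right) \left(-5\right) \left(- \frac{200}{3}\right) = 30 \left(- \frac{200}{3}\right) = -2000$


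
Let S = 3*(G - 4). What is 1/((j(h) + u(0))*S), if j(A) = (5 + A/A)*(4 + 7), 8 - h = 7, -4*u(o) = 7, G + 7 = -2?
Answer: -4/10023 ≈ -0.00039908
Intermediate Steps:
G = -9 (G = -7 - 2 = -9)
u(o) = -7/4 (u(o) = -¼*7 = -7/4)
h = 1 (h = 8 - 1*7 = 8 - 7 = 1)
S = -39 (S = 3*(-9 - 4) = 3*(-13) = -39)
j(A) = 66 (j(A) = (5 + 1)*11 = 6*11 = 66)
1/((j(h) + u(0))*S) = 1/((66 - 7/4)*(-39)) = 1/((257/4)*(-39)) = 1/(-10023/4) = -4/10023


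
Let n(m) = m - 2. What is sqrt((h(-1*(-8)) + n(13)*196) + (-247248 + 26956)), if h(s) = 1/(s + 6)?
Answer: I*sqrt(42754642)/14 ≈ 467.05*I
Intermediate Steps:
n(m) = -2 + m
h(s) = 1/(6 + s)
sqrt((h(-1*(-8)) + n(13)*196) + (-247248 + 26956)) = sqrt((1/(6 - 1*(-8)) + (-2 + 13)*196) + (-247248 + 26956)) = sqrt((1/(6 + 8) + 11*196) - 220292) = sqrt((1/14 + 2156) - 220292) = sqrt(30185/14 - 220292) = sqrt(-3053903/14) = I*sqrt(42754642)/14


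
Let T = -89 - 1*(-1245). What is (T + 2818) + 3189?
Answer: 7163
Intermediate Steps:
T = 1156 (T = -89 + 1245 = 1156)
(T + 2818) + 3189 = (1156 + 2818) + 3189 = 3974 + 3189 = 7163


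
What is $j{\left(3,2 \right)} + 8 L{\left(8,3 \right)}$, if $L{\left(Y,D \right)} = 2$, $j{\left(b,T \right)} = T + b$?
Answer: $21$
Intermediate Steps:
$j{\left(3,2 \right)} + 8 L{\left(8,3 \right)} = \left(2 + 3\right) + 8 \cdot 2 = 5 + 16 = 21$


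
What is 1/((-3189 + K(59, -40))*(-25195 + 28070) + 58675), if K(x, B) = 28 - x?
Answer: -1/9198825 ≈ -1.0871e-7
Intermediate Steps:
1/((-3189 + K(59, -40))*(-25195 + 28070) + 58675) = 1/((-3189 + (28 - 1*59))*(-25195 + 28070) + 58675) = 1/((-3189 + (28 - 59))*2875 + 58675) = 1/((-3189 - 31)*2875 + 58675) = 1/(-3220*2875 + 58675) = 1/(-9257500 + 58675) = 1/(-9198825) = -1/9198825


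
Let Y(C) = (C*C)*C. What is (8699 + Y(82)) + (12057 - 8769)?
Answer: 563355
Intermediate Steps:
Y(C) = C³ (Y(C) = C²*C = C³)
(8699 + Y(82)) + (12057 - 8769) = (8699 + 82³) + (12057 - 8769) = (8699 + 551368) + 3288 = 560067 + 3288 = 563355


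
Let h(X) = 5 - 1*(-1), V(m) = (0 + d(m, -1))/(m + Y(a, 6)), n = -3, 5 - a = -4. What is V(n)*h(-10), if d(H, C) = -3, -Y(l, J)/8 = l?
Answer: 6/25 ≈ 0.24000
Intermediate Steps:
a = 9 (a = 5 - 1*(-4) = 5 + 4 = 9)
Y(l, J) = -8*l
V(m) = -3/(-72 + m) (V(m) = (0 - 3)/(m - 8*9) = -3/(m - 72) = -3/(-72 + m))
h(X) = 6 (h(X) = 5 + 1 = 6)
V(n)*h(-10) = -3/(-72 - 3)*6 = -3/(-75)*6 = -3*(-1/75)*6 = (1/25)*6 = 6/25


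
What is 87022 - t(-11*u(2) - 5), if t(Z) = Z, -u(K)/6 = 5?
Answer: 86697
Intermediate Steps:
u(K) = -30 (u(K) = -6*5 = -30)
87022 - t(-11*u(2) - 5) = 87022 - (-11*(-30) - 5) = 87022 - (330 - 5) = 87022 - 1*325 = 87022 - 325 = 86697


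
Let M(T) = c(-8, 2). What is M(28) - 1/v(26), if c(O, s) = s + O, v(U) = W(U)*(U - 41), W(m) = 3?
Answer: -269/45 ≈ -5.9778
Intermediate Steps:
v(U) = -123 + 3*U (v(U) = 3*(U - 41) = 3*(-41 + U) = -123 + 3*U)
c(O, s) = O + s
M(T) = -6 (M(T) = -8 + 2 = -6)
M(28) - 1/v(26) = -6 - 1/(-123 + 3*26) = -6 - 1/(-123 + 78) = -6 - 1/(-45) = -6 - 1*(-1/45) = -6 + 1/45 = -269/45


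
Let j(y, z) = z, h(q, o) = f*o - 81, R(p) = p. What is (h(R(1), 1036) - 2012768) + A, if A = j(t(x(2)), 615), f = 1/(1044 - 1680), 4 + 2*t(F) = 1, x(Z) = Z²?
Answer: -319945465/159 ≈ -2.0122e+6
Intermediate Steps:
t(F) = -3/2 (t(F) = -2 + (½)*1 = -2 + ½ = -3/2)
f = -1/636 (f = 1/(-636) = -1/636 ≈ -0.0015723)
h(q, o) = -81 - o/636 (h(q, o) = -o/636 - 81 = -81 - o/636)
A = 615
(h(R(1), 1036) - 2012768) + A = ((-81 - 1/636*1036) - 2012768) + 615 = ((-81 - 259/159) - 2012768) + 615 = (-13138/159 - 2012768) + 615 = -320043250/159 + 615 = -319945465/159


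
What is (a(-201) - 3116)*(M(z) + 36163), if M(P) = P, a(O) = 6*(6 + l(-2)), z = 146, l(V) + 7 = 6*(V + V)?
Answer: -118585194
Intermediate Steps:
l(V) = -7 + 12*V (l(V) = -7 + 6*(V + V) = -7 + 6*(2*V) = -7 + 12*V)
a(O) = -150 (a(O) = 6*(6 + (-7 + 12*(-2))) = 6*(6 + (-7 - 24)) = 6*(6 - 31) = 6*(-25) = -150)
(a(-201) - 3116)*(M(z) + 36163) = (-150 - 3116)*(146 + 36163) = -3266*36309 = -118585194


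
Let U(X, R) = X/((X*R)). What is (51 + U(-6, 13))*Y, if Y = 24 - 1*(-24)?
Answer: 31872/13 ≈ 2451.7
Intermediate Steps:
Y = 48 (Y = 24 + 24 = 48)
U(X, R) = 1/R (U(X, R) = X/((R*X)) = X*(1/(R*X)) = 1/R)
(51 + U(-6, 13))*Y = (51 + 1/13)*48 = (664/13)*48 = 31872/13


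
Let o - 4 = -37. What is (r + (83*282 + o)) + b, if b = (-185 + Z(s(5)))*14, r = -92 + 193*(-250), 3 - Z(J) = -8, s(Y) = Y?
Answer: -27405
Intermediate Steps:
o = -33 (o = 4 - 37 = -33)
Z(J) = 11 (Z(J) = 3 - 1*(-8) = 3 + 8 = 11)
r = -48342 (r = -92 - 48250 = -48342)
b = -2436 (b = (-185 + 11)*14 = -174*14 = -2436)
(r + (83*282 + o)) + b = (-48342 + (83*282 - 33)) - 2436 = (-48342 + (23406 - 33)) - 2436 = (-48342 + 23373) - 2436 = -24969 - 2436 = -27405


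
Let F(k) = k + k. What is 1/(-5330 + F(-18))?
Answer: -1/5366 ≈ -0.00018636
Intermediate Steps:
F(k) = 2*k
1/(-5330 + F(-18)) = 1/(-5330 + 2*(-18)) = 1/(-5330 - 36) = 1/(-5366) = -1/5366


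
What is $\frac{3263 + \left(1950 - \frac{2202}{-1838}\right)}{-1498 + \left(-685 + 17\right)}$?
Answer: $- \frac{2395924}{995277} \approx -2.4073$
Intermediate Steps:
$\frac{3263 + \left(1950 - \frac{2202}{-1838}\right)}{-1498 + \left(-685 + 17\right)} = \frac{3263 + \left(1950 - 2202 \left(- \frac{1}{1838}\right)\right)}{-1498 - 668} = \frac{3263 + \left(1950 - - \frac{1101}{919}\right)}{-2166} = \left(3263 + \left(1950 + \frac{1101}{919}\right)\right) \left(- \frac{1}{2166}\right) = \left(3263 + \frac{1793151}{919}\right) \left(- \frac{1}{2166}\right) = \frac{4791848}{919} \left(- \frac{1}{2166}\right) = - \frac{2395924}{995277}$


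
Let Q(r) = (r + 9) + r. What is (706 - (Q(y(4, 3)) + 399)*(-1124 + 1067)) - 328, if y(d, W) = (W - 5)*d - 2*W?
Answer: 22038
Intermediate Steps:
y(d, W) = -2*W + d*(-5 + W) (y(d, W) = (-5 + W)*d - 2*W = d*(-5 + W) - 2*W = -2*W + d*(-5 + W))
Q(r) = 9 + 2*r (Q(r) = (9 + r) + r = 9 + 2*r)
(706 - (Q(y(4, 3)) + 399)*(-1124 + 1067)) - 328 = (706 - ((9 + 2*(-5*4 - 2*3 + 3*4)) + 399)*(-1124 + 1067)) - 328 = (706 - ((9 + 2*(-20 - 6 + 12)) + 399)*(-57)) - 328 = (706 - ((9 + 2*(-14)) + 399)*(-57)) - 328 = (706 - ((9 - 28) + 399)*(-57)) - 328 = (706 - (-19 + 399)*(-57)) - 328 = (706 - 380*(-57)) - 328 = (706 - 1*(-21660)) - 328 = (706 + 21660) - 328 = 22366 - 328 = 22038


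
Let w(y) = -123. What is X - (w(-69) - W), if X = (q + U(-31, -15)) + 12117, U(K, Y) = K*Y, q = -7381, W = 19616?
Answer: 24940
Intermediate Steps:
X = 5201 (X = (-7381 - 31*(-15)) + 12117 = (-7381 + 465) + 12117 = -6916 + 12117 = 5201)
X - (w(-69) - W) = 5201 - (-123 - 1*19616) = 5201 - (-123 - 19616) = 5201 - 1*(-19739) = 5201 + 19739 = 24940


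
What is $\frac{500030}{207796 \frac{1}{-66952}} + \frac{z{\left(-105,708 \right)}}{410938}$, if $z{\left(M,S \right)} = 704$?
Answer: $- \frac{156333928810692}{970355371} \approx -1.6111 \cdot 10^{5}$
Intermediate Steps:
$\frac{500030}{207796 \frac{1}{-66952}} + \frac{z{\left(-105,708 \right)}}{410938} = \frac{500030}{207796 \frac{1}{-66952}} + \frac{704}{410938} = \frac{500030}{207796 \left(- \frac{1}{66952}\right)} + 704 \cdot \frac{1}{410938} = \frac{500030}{- \frac{51949}{16738}} + \frac{32}{18679} = 500030 \left(- \frac{16738}{51949}\right) + \frac{32}{18679} = - \frac{8369502140}{51949} + \frac{32}{18679} = - \frac{156333928810692}{970355371}$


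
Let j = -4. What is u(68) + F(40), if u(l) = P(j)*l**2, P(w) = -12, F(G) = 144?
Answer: -55344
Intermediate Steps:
u(l) = -12*l**2
u(68) + F(40) = -12*68**2 + 144 = -12*4624 + 144 = -55488 + 144 = -55344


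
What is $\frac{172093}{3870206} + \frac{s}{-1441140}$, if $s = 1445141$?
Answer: $- \frac{2672491631513}{2788754337420} \approx -0.95831$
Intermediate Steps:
$\frac{172093}{3870206} + \frac{s}{-1441140} = \frac{172093}{3870206} + \frac{1445141}{-1441140} = 172093 \cdot \frac{1}{3870206} + 1445141 \left(- \frac{1}{1441140}\right) = \frac{172093}{3870206} - \frac{1445141}{1441140} = - \frac{2672491631513}{2788754337420}$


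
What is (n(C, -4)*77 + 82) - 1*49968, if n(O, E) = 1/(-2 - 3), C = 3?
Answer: -249507/5 ≈ -49901.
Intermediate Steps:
n(O, E) = -⅕ (n(O, E) = 1/(-5) = -⅕)
(n(C, -4)*77 + 82) - 1*49968 = (-⅕*77 + 82) - 1*49968 = (-77/5 + 82) - 49968 = 333/5 - 49968 = -249507/5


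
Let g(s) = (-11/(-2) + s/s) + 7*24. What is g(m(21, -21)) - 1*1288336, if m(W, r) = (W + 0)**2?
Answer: -2576323/2 ≈ -1.2882e+6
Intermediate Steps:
m(W, r) = W**2
g(s) = 349/2 (g(s) = (-11*(-1/2) + 1) + 168 = (11/2 + 1) + 168 = 13/2 + 168 = 349/2)
g(m(21, -21)) - 1*1288336 = 349/2 - 1*1288336 = 349/2 - 1288336 = -2576323/2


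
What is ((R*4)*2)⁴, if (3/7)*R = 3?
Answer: 9834496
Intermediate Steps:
R = 7 (R = (7/3)*3 = 7)
((R*4)*2)⁴ = ((7*4)*2)⁴ = (28*2)⁴ = 56⁴ = 9834496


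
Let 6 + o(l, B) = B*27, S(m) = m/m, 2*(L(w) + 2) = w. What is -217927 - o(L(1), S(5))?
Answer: -217948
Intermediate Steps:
L(w) = -2 + w/2
S(m) = 1
o(l, B) = -6 + 27*B (o(l, B) = -6 + B*27 = -6 + 27*B)
-217927 - o(L(1), S(5)) = -217927 - (-6 + 27*1) = -217927 - (-6 + 27) = -217927 - 1*21 = -217927 - 21 = -217948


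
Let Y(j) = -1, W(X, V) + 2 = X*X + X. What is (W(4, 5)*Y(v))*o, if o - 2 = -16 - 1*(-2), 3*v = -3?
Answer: 216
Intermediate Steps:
v = -1 (v = (⅓)*(-3) = -1)
W(X, V) = -2 + X + X² (W(X, V) = -2 + (X*X + X) = -2 + (X² + X) = -2 + (X + X²) = -2 + X + X²)
o = -12 (o = 2 + (-16 - 1*(-2)) = 2 + (-16 + 2) = 2 - 14 = -12)
(W(4, 5)*Y(v))*o = ((-2 + 4 + 4²)*(-1))*(-12) = ((-2 + 4 + 16)*(-1))*(-12) = (18*(-1))*(-12) = -18*(-12) = 216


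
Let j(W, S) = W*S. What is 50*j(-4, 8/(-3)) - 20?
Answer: 1540/3 ≈ 513.33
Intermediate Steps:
j(W, S) = S*W
50*j(-4, 8/(-3)) - 20 = 50*((8/(-3))*(-4)) - 20 = 50*((8*(-⅓))*(-4)) - 20 = 50*(-8/3*(-4)) - 20 = 50*(32/3) - 20 = 1600/3 - 20 = 1540/3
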